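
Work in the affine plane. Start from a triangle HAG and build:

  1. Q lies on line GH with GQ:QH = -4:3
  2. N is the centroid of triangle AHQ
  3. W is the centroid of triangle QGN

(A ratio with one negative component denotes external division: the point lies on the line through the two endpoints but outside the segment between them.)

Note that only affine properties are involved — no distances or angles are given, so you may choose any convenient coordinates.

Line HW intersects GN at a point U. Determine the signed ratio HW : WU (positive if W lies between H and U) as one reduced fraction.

HW:WU = -1/4

Set H = (0, 0), A = (1, 0), G = (0, 1); any affine frame gives the same invariant.
1. Q lies on line GH with GQ:QH = -4:3 ⇒ Q = (0, -3)
2. N is the centroid of triangle AHQ ⇒ N = (1/3, -1)
3. W is the centroid of triangle QGN ⇒ W = (1/9, -1)
line HW meets GN at U = (-1/3, 3)
W = H + t·(U−H) with t = -1/3, so HW:WU = -1/3:4/3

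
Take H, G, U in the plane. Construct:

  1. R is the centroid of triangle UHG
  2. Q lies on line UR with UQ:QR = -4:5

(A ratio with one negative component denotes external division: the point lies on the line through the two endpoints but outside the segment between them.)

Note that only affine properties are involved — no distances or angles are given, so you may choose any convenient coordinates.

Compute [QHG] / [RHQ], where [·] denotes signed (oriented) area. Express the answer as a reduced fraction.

Set H = (0, 0), G = (1, 0), U = (0, 1); any affine frame gives the same invariant.
1. R is the centroid of triangle UHG ⇒ R = (1/3, 1/3)
2. Q lies on line UR with UQ:QR = -4:5 ⇒ Q = (-4/3, 11/3)
2·[QHG] = 11/3, 2·[RHQ] = -5/3
[QHG]:[RHQ] = 11/3:-5/3 = -11/5

[QHG]:[RHQ] = -11/5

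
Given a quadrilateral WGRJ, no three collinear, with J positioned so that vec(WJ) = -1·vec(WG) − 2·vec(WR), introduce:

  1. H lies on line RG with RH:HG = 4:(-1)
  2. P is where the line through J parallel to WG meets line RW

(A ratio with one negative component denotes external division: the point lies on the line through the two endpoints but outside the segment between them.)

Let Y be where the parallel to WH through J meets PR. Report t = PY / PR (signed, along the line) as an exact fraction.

t = -1/12

Choose coordinates W = (0, 0), G = (1, 0), R = (0, 1), J = (-1, -2).
1. H lies on line RG with RH:HG = 4:(-1) ⇒ H = (4/3, -1/3)
2. P is where the line through J parallel to WG meets line RW ⇒ P = (0, -2)
through J parallel to WH: direction (4/3, -1/3); meets PR at Y = (0, -9/4)
Y = P + t·(R−P) with t = -1/12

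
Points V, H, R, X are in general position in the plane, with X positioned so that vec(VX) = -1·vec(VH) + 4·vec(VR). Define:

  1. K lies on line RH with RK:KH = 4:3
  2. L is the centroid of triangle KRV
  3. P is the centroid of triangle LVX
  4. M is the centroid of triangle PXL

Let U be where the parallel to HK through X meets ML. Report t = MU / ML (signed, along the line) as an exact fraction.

Choose coordinates V = (0, 0), H = (1, 0), R = (0, 1), X = (-1, 4).
1. K lies on line RH with RK:KH = 4:3 ⇒ K = (4/7, 3/7)
2. L is the centroid of triangle KRV ⇒ L = (4/21, 10/21)
3. P is the centroid of triangle LVX ⇒ P = (-17/63, 94/63)
4. M is the centroid of triangle PXL ⇒ M = (-68/189, 376/189)
through X parallel to HK: direction (-3/7, 3/7); meets ML at U = (-8/7, 29/7)
U = M + t·(L−M) with t = -37/26

t = -37/26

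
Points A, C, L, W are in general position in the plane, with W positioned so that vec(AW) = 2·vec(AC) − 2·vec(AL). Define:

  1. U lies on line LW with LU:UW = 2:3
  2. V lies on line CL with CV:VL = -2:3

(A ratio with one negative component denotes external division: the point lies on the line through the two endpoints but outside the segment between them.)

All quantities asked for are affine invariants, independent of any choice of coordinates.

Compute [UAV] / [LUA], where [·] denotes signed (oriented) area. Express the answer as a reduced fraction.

[UAV]:[LUA] = -5/4

Choose coordinates A = (0, 0), C = (1, 0), L = (0, 1), W = (2, -2).
1. U lies on line LW with LU:UW = 2:3 ⇒ U = (4/5, -1/5)
2. V lies on line CL with CV:VL = -2:3 ⇒ V = (3, -2)
2·[UAV] = 1, 2·[LUA] = -4/5
[UAV]:[LUA] = 1:-4/5 = -5/4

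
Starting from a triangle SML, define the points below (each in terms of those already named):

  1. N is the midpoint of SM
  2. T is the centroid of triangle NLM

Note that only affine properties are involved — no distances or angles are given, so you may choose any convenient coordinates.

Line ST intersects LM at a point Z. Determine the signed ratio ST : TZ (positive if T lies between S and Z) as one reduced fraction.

Set S = (0, 0), M = (1, 0), L = (0, 1); any affine frame gives the same invariant.
1. N is the midpoint of SM ⇒ N = (1/2, 0)
2. T is the centroid of triangle NLM ⇒ T = (1/2, 1/3)
line ST meets LM at Z = (3/5, 2/5)
T = S + t·(Z−S) with t = 5/6, so ST:TZ = 5/6:1/6

ST:TZ = 5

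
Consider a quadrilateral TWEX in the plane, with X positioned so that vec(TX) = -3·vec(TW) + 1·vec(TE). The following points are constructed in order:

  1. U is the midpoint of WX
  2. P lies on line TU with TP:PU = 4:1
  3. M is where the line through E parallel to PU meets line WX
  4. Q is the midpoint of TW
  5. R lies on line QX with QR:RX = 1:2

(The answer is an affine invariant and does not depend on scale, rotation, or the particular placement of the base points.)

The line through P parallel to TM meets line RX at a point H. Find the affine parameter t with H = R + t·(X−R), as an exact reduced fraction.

t = 4/25

Work in coordinates with T = (0, 0), W = (1, 0), E = (0, 1), X = (-3, 1).
1. U is the midpoint of WX ⇒ U = (-1, 1/2)
2. P lies on line TU with TP:PU = 4:1 ⇒ P = (-4/5, 2/5)
3. M is where the line through E parallel to PU meets line WX ⇒ M = (3, -1/2)
4. Q is the midpoint of TW ⇒ Q = (1/2, 0)
5. R lies on line QX with QR:RX = 1:2 ⇒ R = (-2/3, 1/3)
through P parallel to TM: direction (3, -1/2); meets RX at H = (-26/25, 11/25)
H = R + t·(X−R) with t = 4/25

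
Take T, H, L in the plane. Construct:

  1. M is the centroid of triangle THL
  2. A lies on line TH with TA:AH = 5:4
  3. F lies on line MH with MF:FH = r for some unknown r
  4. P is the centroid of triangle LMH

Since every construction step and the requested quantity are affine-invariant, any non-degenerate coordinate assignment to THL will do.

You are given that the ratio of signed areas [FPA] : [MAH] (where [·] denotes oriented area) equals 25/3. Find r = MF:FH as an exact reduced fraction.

Assign T = (0, 0), H = (1, 0), L = (0, 1) — the answer is frame-independent, so this choice is without loss of generality.
1. M is the centroid of triangle THL ⇒ M = (1/3, 1/3)
2. A lies on line TH with TA:AH = 5:4 ⇒ A = (5/9, 0)
3. With MF:FH = r, write λ = r/(r+1) so F = M + λ·(H−M); F is affine-linear in λ
4. P is the centroid of triangle LMH ⇒ P = (4/9, 4/9)
Every point depending on F is an affine combination of F and λ-independent points, so each such coordinate is linear in λ; the λ² term in each signed area is a multiple of (H−M)×(H−M) = 0, so 2·[FPA] and 2·[MAH] are each linear in λ. Evaluating at λ=0 and λ=1:
  2·[FPA] = 7/27·λ − 5/81,   2·[MAH] = 4/27
So [FPA]:[MAH] = (7/27·λ − 5/81) / (4/27). Setting this equal to 25/3:
  7/27·λ − 5/81 = 25/3·(4/27)  ⇒  λ = 5
Then r = λ/(1−λ) = (5)/(-4) = -5/4. Check: with r = -5/4, F = (11/3, -4/3) and [FPA]:[MAH] = 25/3 as required.

r = -5/4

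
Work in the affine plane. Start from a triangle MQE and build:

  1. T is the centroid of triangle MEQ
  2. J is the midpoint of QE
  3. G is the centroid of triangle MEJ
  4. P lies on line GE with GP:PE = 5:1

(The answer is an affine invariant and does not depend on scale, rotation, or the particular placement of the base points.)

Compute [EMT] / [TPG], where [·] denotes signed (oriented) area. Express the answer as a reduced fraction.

[EMT]:[TPG] = 36/5

Set M = (0, 0), Q = (1, 0), E = (0, 1); any affine frame gives the same invariant.
1. T is the centroid of triangle MEQ ⇒ T = (1/3, 1/3)
2. J is the midpoint of QE ⇒ J = (1/2, 1/2)
3. G is the centroid of triangle MEJ ⇒ G = (1/6, 1/2)
4. P lies on line GE with GP:PE = 5:1 ⇒ P = (1/36, 11/12)
2·[EMT] = 1/3, 2·[TPG] = 5/108
[EMT]:[TPG] = 1/3:5/108 = 36/5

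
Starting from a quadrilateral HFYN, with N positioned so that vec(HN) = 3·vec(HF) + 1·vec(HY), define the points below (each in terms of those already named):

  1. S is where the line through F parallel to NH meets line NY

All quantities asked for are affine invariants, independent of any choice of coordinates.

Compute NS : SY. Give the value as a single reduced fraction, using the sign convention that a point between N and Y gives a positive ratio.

Set H = (0, 0), F = (1, 0), Y = (0, 1), N = (3, 1); any affine frame gives the same invariant.
1. S is where the line through F parallel to NH meets line NY ⇒ S = (4, 1)
S = N + t·(Y−N) with t = -1/3, so NS:SY = t:(1−t) = -1/3:4/3

NS:SY = -1/4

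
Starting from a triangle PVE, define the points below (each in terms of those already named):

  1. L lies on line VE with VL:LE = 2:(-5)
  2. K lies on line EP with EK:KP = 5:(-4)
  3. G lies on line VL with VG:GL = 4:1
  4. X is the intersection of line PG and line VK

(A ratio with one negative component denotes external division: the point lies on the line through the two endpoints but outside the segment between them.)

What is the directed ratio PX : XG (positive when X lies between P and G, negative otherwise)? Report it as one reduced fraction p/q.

Assign P = (0, 0), V = (1, 0), E = (0, 1) — the answer is frame-independent, so this choice is without loss of generality.
1. L lies on line VE with VL:LE = 2:(-5) ⇒ L = (5/3, -2/3)
2. K lies on line EP with EK:KP = 5:(-4) ⇒ K = (0, -4)
3. G lies on line VL with VG:GL = 4:1 ⇒ G = (23/15, -8/15)
4. X is the intersection of line PG and line VK ⇒ X = (23/25, -8/25)
X = P + t·(G−P) with t = 3/5, so PX:XG = t:(1−t) = 3/5:2/5

PX:XG = 3/2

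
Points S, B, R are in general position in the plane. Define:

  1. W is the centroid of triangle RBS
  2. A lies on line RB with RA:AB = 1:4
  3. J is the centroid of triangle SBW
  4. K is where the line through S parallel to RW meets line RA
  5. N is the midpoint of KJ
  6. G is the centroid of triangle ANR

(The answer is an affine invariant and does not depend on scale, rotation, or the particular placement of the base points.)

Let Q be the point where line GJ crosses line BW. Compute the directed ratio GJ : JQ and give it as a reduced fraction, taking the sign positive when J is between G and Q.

Work in coordinates with S = (0, 0), B = (1, 0), R = (0, 1).
1. W is the centroid of triangle RBS ⇒ W = (1/3, 1/3)
2. A lies on line RB with RA:AB = 1:4 ⇒ A = (1/5, 4/5)
3. J is the centroid of triangle SBW ⇒ J = (4/9, 1/9)
4. K is where the line through S parallel to RW meets line RA ⇒ K = (-1, 2)
5. N is the midpoint of KJ ⇒ N = (-5/18, 19/18)
6. G is the centroid of triangle ANR ⇒ G = (-7/270, 257/270)
line GJ meets BW at Q = (103/327, 112/327)
J = G + t·(Q−G) with t = 109/79, so GJ:JQ = 109/79:-30/79

GJ:JQ = -109/30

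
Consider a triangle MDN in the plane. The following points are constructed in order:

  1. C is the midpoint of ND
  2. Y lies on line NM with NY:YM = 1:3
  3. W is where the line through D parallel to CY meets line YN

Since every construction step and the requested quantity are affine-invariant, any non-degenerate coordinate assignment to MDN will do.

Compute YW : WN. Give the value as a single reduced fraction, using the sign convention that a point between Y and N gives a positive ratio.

YW:WN = -1/2

Work in coordinates with M = (0, 0), D = (1, 0), N = (0, 1).
1. C is the midpoint of ND ⇒ C = (1/2, 1/2)
2. Y lies on line NM with NY:YM = 1:3 ⇒ Y = (0, 3/4)
3. W is where the line through D parallel to CY meets line YN ⇒ W = (0, 1/2)
W = Y + t·(N−Y) with t = -1, so YW:WN = t:(1−t) = -1:2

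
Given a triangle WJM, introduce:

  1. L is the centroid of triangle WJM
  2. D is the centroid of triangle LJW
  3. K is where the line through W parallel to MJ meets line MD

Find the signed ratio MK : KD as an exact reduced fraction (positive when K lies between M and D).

MK:KD = -9/5

Assign W = (0, 0), J = (1, 0), M = (0, 1) — the answer is frame-independent, so this choice is without loss of generality.
1. L is the centroid of triangle WJM ⇒ L = (1/3, 1/3)
2. D is the centroid of triangle LJW ⇒ D = (4/9, 1/9)
3. K is where the line through W parallel to MJ meets line MD ⇒ K = (1, -1)
K = M + t·(D−M) with t = 9/4, so MK:KD = t:(1−t) = 9/4:-5/4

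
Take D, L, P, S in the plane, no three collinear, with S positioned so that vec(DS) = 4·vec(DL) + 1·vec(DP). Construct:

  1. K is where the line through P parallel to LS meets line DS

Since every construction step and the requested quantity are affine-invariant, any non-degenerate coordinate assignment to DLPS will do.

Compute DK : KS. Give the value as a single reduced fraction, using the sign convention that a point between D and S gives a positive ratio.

Set D = (0, 0), L = (1, 0), P = (0, 1), S = (4, 1); any affine frame gives the same invariant.
1. K is where the line through P parallel to LS meets line DS ⇒ K = (-12, -3)
K = D + t·(S−D) with t = -3, so DK:KS = t:(1−t) = -3:4

DK:KS = -3/4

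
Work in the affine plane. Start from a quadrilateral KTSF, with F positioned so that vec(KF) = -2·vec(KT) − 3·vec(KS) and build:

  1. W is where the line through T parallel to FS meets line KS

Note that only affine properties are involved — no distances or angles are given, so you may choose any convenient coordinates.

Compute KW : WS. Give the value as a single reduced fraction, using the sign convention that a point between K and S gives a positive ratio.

KW:WS = -2/3

Choose coordinates K = (0, 0), T = (1, 0), S = (0, 1), F = (-2, -3).
1. W is where the line through T parallel to FS meets line KS ⇒ W = (0, -2)
W = K + t·(S−K) with t = -2, so KW:WS = t:(1−t) = -2:3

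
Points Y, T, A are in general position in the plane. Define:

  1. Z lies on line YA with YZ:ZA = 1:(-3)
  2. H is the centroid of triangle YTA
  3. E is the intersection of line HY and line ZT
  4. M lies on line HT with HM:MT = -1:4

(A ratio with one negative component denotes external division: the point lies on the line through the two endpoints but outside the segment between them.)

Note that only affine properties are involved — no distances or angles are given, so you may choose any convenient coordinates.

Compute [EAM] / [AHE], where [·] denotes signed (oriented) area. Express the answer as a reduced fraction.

Assign Y = (0, 0), T = (1, 0), A = (0, 1) — the answer is frame-independent, so this choice is without loss of generality.
1. Z lies on line YA with YZ:ZA = 1:(-3) ⇒ Z = (0, -1/2)
2. H is the centroid of triangle YTA ⇒ H = (1/3, 1/3)
3. E is the intersection of line HY and line ZT ⇒ E = (-1, -1)
4. M lies on line HT with HM:MT = -1:4 ⇒ M = (1/9, 4/9)
2·[EAM] = -7/9, 2·[AHE] = -4/3
[EAM]:[AHE] = -7/9:-4/3 = 7/12

[EAM]:[AHE] = 7/12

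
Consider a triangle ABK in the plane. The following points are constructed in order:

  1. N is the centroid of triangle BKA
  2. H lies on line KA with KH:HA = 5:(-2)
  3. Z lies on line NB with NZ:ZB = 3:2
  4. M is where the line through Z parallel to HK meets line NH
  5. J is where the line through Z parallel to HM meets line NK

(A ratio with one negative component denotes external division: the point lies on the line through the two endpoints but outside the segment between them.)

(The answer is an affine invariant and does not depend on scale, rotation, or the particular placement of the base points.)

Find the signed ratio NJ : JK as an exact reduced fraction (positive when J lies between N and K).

NJ:JK = -21/46

Work in coordinates with A = (0, 0), B = (1, 0), K = (0, 1).
1. N is the centroid of triangle BKA ⇒ N = (1/3, 1/3)
2. H lies on line KA with KH:HA = 5:(-2) ⇒ H = (0, -2/3)
3. Z lies on line NB with NZ:ZB = 3:2 ⇒ Z = (11/15, 2/15)
4. M is where the line through Z parallel to HK meets line NH ⇒ M = (11/15, 23/15)
5. J is where the line through Z parallel to HM meets line NK ⇒ J = (46/75, -17/75)
J = N + t·(K−N) with t = -21/25, so NJ:JK = t:(1−t) = -21/25:46/25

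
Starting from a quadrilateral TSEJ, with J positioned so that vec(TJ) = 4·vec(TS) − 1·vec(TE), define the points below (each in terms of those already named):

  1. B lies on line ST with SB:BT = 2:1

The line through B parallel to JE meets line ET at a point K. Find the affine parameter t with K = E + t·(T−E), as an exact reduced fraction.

Work in coordinates with T = (0, 0), S = (1, 0), E = (0, 1), J = (4, -1).
1. B lies on line ST with SB:BT = 2:1 ⇒ B = (1/3, 0)
through B parallel to JE: direction (-4, 2); meets ET at K = (0, 1/6)
K = E + t·(T−E) with t = 5/6

t = 5/6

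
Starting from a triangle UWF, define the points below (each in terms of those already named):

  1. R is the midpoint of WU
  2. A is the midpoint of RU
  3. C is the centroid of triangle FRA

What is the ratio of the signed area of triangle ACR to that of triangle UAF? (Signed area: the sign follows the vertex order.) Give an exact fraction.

Choose coordinates U = (0, 0), W = (1, 0), F = (0, 1).
1. R is the midpoint of WU ⇒ R = (1/2, 0)
2. A is the midpoint of RU ⇒ A = (1/4, 0)
3. C is the centroid of triangle FRA ⇒ C = (1/4, 1/3)
2·[ACR] = -1/12, 2·[UAF] = 1/4
[ACR]:[UAF] = -1/12:1/4 = -1/3

[ACR]:[UAF] = -1/3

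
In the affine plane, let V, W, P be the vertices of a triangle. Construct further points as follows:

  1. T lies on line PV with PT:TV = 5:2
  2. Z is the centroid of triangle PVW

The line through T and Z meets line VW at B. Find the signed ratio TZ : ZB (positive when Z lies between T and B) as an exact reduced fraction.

Work in coordinates with V = (0, 0), W = (1, 0), P = (0, 1).
1. T lies on line PV with PT:TV = 5:2 ⇒ T = (0, 2/7)
2. Z is the centroid of triangle PVW ⇒ Z = (1/3, 1/3)
line TZ meets VW at B = (-2, 0)
Z = T + t·(B−T) with t = -1/6, so TZ:ZB = -1/6:7/6

TZ:ZB = -1/7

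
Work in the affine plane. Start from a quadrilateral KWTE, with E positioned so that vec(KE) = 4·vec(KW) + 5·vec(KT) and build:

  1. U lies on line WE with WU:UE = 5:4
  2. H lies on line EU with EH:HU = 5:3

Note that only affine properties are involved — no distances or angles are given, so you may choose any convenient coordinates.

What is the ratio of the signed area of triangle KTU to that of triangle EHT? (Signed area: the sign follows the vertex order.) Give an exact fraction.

[KTU]:[EHT] = 6/5

Set K = (0, 0), W = (1, 0), T = (0, 1), E = (4, 5); any affine frame gives the same invariant.
1. U lies on line WE with WU:UE = 5:4 ⇒ U = (8/3, 25/9)
2. H lies on line EU with EH:HU = 5:3 ⇒ H = (19/6, 65/18)
2·[KTU] = -8/3, 2·[EHT] = -20/9
[KTU]:[EHT] = -8/3:-20/9 = 6/5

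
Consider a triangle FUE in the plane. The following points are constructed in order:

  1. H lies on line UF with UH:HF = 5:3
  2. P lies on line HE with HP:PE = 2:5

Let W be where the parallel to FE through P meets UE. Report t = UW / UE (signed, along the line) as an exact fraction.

Work in coordinates with F = (0, 0), U = (1, 0), E = (0, 1).
1. H lies on line UF with UH:HF = 5:3 ⇒ H = (3/8, 0)
2. P lies on line HE with HP:PE = 2:5 ⇒ P = (15/56, 2/7)
through P parallel to FE: direction (0, 1); meets UE at W = (15/56, 41/56)
W = U + t·(E−U) with t = 41/56

t = 41/56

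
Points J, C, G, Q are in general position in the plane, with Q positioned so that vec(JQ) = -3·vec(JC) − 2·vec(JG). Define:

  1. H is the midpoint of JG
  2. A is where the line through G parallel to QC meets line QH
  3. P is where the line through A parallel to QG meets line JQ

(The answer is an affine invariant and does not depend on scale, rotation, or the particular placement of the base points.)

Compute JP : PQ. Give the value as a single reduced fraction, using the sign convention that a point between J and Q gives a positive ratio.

Set J = (0, 0), C = (1, 0), G = (0, 1), Q = (-3, -2); any affine frame gives the same invariant.
1. H is the midpoint of JG ⇒ H = (0, 1/2)
2. A is where the line through G parallel to QC meets line QH ⇒ A = (3/2, 7/4)
3. P is where the line through A parallel to QG meets line JQ ⇒ P = (-3/4, -1/2)
P = J + t·(Q−J) with t = 1/4, so JP:PQ = t:(1−t) = 1/4:3/4

JP:PQ = 1/3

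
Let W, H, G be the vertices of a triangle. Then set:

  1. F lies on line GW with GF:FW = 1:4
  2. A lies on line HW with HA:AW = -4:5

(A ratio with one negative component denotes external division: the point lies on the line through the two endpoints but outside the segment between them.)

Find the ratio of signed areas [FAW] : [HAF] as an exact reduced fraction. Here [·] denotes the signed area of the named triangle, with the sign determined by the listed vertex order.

[FAW]:[HAF] = -5/4

Assign W = (0, 0), H = (1, 0), G = (0, 1) — the answer is frame-independent, so this choice is without loss of generality.
1. F lies on line GW with GF:FW = 1:4 ⇒ F = (0, 4/5)
2. A lies on line HW with HA:AW = -4:5 ⇒ A = (5, 0)
2·[FAW] = -4, 2·[HAF] = 16/5
[FAW]:[HAF] = -4:16/5 = -5/4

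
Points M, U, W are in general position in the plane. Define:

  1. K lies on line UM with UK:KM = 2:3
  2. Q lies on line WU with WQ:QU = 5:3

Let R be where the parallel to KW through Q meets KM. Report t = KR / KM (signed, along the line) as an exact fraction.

Assign M = (0, 0), U = (1, 0), W = (0, 1) — the answer is frame-independent, so this choice is without loss of generality.
1. K lies on line UM with UK:KM = 2:3 ⇒ K = (3/5, 0)
2. Q lies on line WU with WQ:QU = 5:3 ⇒ Q = (5/8, 3/8)
through Q parallel to KW: direction (-3/5, 1); meets KM at R = (17/20, 0)
R = K + t·(M−K) with t = -5/12

t = -5/12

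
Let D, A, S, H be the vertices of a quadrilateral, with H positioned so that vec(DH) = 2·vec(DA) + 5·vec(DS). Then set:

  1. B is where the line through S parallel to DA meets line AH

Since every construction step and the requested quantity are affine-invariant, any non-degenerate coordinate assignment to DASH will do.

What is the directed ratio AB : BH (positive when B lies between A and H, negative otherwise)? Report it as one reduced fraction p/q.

Choose coordinates D = (0, 0), A = (1, 0), S = (0, 1), H = (2, 5).
1. B is where the line through S parallel to DA meets line AH ⇒ B = (6/5, 1)
B = A + t·(H−A) with t = 1/5, so AB:BH = t:(1−t) = 1/5:4/5

AB:BH = 1/4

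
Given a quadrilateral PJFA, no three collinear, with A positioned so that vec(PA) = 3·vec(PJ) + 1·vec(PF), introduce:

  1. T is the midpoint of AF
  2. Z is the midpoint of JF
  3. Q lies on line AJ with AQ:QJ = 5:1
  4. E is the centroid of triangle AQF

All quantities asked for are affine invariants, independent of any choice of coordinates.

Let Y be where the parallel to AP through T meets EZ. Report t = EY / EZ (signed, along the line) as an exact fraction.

Choose coordinates P = (0, 0), J = (1, 0), F = (0, 1), A = (3, 1).
1. T is the midpoint of AF ⇒ T = (3/2, 1)
2. Z is the midpoint of JF ⇒ Z = (1/2, 1/2)
3. Q lies on line AJ with AQ:QJ = 5:1 ⇒ Q = (4/3, 1/6)
4. E is the centroid of triangle AQF ⇒ E = (13/9, 13/18)
through T parallel to AP: direction (-3, -1); meets EZ at Y = (-6/5, 1/10)
Y = E + t·(Z−E) with t = 14/5

t = 14/5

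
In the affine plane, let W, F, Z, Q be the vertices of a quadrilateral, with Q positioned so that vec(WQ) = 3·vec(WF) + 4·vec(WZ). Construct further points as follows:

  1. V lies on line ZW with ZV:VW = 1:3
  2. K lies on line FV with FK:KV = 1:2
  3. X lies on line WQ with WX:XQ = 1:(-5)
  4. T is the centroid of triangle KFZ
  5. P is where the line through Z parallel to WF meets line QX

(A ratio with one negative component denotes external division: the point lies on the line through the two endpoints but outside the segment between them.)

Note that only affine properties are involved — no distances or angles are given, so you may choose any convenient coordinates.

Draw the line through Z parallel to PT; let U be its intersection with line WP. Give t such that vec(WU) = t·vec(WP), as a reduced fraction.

Assign W = (0, 0), F = (1, 0), Z = (0, 1), Q = (3, 4) — the answer is frame-independent, so this choice is without loss of generality.
1. V lies on line ZW with ZV:VW = 1:3 ⇒ V = (0, 3/4)
2. K lies on line FV with FK:KV = 1:2 ⇒ K = (2/3, 1/4)
3. X lies on line WQ with WX:XQ = 1:(-5) ⇒ X = (-3/4, -1)
4. T is the centroid of triangle KFZ ⇒ T = (5/9, 5/12)
5. P is where the line through Z parallel to WF meets line QX ⇒ P = (3/4, 1)
through Z parallel to PT: direction (-7/36, -7/12); meets WP at U = (-3/5, -4/5)
U = W + t·(P−W) with t = -4/5

t = -4/5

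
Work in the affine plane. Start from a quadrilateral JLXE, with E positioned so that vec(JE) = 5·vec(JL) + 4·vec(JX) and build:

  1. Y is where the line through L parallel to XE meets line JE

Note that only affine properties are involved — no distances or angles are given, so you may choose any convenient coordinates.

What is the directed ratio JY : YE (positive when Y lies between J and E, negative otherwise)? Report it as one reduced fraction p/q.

Assign J = (0, 0), L = (1, 0), X = (0, 1), E = (5, 4) — the answer is frame-independent, so this choice is without loss of generality.
1. Y is where the line through L parallel to XE meets line JE ⇒ Y = (-3, -12/5)
Y = J + t·(E−J) with t = -3/5, so JY:YE = t:(1−t) = -3/5:8/5

JY:YE = -3/8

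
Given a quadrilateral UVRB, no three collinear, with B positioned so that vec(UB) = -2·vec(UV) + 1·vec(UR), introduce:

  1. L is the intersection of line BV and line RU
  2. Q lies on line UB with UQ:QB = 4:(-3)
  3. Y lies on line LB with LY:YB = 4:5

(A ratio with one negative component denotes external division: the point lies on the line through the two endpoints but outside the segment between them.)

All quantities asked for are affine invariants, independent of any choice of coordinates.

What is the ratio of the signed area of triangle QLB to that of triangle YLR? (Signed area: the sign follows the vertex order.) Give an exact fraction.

Choose coordinates U = (0, 0), V = (1, 0), R = (0, 1), B = (-2, 1).
1. L is the intersection of line BV and line RU ⇒ L = (0, 1/3)
2. Q lies on line UB with UQ:QB = 4:(-3) ⇒ Q = (-8, 4)
3. Y lies on line LB with LY:YB = 4:5 ⇒ Y = (-8/9, 17/27)
2·[QLB] = -2, 2·[YLR] = 16/27
[QLB]:[YLR] = -2:16/27 = -27/8

[QLB]:[YLR] = -27/8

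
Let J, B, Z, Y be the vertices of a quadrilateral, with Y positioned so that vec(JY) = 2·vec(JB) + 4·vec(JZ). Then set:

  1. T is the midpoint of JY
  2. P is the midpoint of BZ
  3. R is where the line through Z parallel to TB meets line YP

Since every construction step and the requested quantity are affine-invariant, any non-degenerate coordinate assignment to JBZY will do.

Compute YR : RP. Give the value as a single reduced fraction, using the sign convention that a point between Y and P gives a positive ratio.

Work in coordinates with J = (0, 0), B = (1, 0), Z = (0, 1), Y = (2, 4).
1. T is the midpoint of JY ⇒ T = (1, 2)
2. P is the midpoint of BZ ⇒ P = (1/2, 1/2)
3. R is where the line through Z parallel to TB meets line YP ⇒ R = (0, -2/3)
R = Y + t·(P−Y) with t = 4/3, so YR:RP = t:(1−t) = 4/3:-1/3

YR:RP = -4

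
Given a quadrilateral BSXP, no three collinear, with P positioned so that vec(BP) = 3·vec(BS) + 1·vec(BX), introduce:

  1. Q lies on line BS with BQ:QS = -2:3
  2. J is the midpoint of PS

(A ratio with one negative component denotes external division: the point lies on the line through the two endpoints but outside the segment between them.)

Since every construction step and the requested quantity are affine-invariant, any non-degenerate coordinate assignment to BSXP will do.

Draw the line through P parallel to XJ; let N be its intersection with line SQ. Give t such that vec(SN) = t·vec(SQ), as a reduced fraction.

t = -2

Assign B = (0, 0), S = (1, 0), X = (0, 1), P = (3, 1) — the answer is frame-independent, so this choice is without loss of generality.
1. Q lies on line BS with BQ:QS = -2:3 ⇒ Q = (-2, 0)
2. J is the midpoint of PS ⇒ J = (2, 1/2)
through P parallel to XJ: direction (2, -1/2); meets SQ at N = (7, 0)
N = S + t·(Q−S) with t = -2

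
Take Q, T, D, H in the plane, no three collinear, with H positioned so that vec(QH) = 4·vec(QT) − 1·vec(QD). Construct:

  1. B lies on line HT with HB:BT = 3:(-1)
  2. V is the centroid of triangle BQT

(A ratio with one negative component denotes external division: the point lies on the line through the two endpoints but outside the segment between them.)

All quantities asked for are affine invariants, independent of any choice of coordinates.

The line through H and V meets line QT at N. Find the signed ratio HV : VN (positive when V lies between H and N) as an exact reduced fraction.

HV:VN = -7

Set Q = (0, 0), T = (1, 0), D = (0, 1), H = (4, -1); any affine frame gives the same invariant.
1. B lies on line HT with HB:BT = 3:(-1) ⇒ B = (-1/2, 1/2)
2. V is the centroid of triangle BQT ⇒ V = (1/6, 1/6)
line HV meets QT at N = (5/7, 0)
V = H + t·(N−H) with t = 7/6, so HV:VN = 7/6:-1/6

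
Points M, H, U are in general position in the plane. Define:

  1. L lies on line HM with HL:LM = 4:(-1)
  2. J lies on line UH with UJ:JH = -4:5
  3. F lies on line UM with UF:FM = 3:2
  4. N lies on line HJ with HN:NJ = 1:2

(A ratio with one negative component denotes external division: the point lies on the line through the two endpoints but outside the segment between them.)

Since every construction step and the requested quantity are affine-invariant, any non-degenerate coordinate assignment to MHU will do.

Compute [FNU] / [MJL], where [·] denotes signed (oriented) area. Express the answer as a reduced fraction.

Work in coordinates with M = (0, 0), H = (1, 0), U = (0, 1).
1. L lies on line HM with HL:LM = 4:(-1) ⇒ L = (-1/3, 0)
2. J lies on line UH with UJ:JH = -4:5 ⇒ J = (-4, 5)
3. F lies on line UM with UF:FM = 3:2 ⇒ F = (0, 2/5)
4. N lies on line HJ with HN:NJ = 1:2 ⇒ N = (-2/3, 5/3)
2·[FNU] = -2/5, 2·[MJL] = 5/3
[FNU]:[MJL] = -2/5:5/3 = -6/25

[FNU]:[MJL] = -6/25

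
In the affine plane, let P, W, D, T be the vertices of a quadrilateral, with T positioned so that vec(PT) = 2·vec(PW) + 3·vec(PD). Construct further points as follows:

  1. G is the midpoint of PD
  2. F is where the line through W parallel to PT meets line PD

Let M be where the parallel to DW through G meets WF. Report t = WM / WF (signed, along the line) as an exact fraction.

Work in coordinates with P = (0, 0), W = (1, 0), D = (0, 1), T = (2, 3).
1. G is the midpoint of PD ⇒ G = (0, 1/2)
2. F is where the line through W parallel to PT meets line PD ⇒ F = (0, -3/2)
through G parallel to DW: direction (1, -1); meets WF at M = (4/5, -3/10)
M = W + t·(F−W) with t = 1/5

t = 1/5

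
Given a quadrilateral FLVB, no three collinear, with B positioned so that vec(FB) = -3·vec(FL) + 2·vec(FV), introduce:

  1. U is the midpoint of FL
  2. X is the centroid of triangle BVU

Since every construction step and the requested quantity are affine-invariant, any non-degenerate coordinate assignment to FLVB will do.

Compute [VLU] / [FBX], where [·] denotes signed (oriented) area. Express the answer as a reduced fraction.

[VLU]:[FBX] = 3/8

Set F = (0, 0), L = (1, 0), V = (0, 1), B = (-3, 2); any affine frame gives the same invariant.
1. U is the midpoint of FL ⇒ U = (1/2, 0)
2. X is the centroid of triangle BVU ⇒ X = (-5/6, 1)
2·[VLU] = -1/2, 2·[FBX] = -4/3
[VLU]:[FBX] = -1/2:-4/3 = 3/8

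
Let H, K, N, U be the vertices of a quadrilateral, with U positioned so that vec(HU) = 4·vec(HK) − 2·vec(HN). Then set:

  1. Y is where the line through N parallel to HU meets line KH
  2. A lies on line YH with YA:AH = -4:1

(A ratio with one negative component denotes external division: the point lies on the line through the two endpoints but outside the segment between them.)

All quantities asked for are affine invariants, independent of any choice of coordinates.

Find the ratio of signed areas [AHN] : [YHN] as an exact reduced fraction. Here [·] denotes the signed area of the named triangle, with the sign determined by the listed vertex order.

[AHN]:[YHN] = -1/3

Set H = (0, 0), K = (1, 0), N = (0, 1), U = (4, -2); any affine frame gives the same invariant.
1. Y is where the line through N parallel to HU meets line KH ⇒ Y = (2, 0)
2. A lies on line YH with YA:AH = -4:1 ⇒ A = (-2/3, 0)
2·[AHN] = 2/3, 2·[YHN] = -2
[AHN]:[YHN] = 2/3:-2 = -1/3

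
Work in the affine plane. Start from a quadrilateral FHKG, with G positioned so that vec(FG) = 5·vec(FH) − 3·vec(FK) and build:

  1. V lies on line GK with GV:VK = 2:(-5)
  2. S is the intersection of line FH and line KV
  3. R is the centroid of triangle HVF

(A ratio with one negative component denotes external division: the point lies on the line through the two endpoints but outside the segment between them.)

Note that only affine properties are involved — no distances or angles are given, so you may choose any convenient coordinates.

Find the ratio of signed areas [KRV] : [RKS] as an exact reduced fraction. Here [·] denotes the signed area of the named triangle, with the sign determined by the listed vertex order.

[KRV]:[RKS] = -20/3

Work in coordinates with F = (0, 0), H = (1, 0), K = (0, 1), G = (5, -3).
1. V lies on line GK with GV:VK = 2:(-5) ⇒ V = (25/3, -17/3)
2. S is the intersection of line FH and line KV ⇒ S = (5/4, 0)
3. R is the centroid of triangle HVF ⇒ R = (28/9, -17/9)
2·[KRV] = 10/3, 2·[RKS] = -1/2
[KRV]:[RKS] = 10/3:-1/2 = -20/3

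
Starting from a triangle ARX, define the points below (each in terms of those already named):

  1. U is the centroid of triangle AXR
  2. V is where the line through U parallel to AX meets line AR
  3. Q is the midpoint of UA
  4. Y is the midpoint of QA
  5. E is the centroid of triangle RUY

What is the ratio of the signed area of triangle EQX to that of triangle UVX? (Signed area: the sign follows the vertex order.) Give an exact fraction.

Work in coordinates with A = (0, 0), R = (1, 0), X = (0, 1).
1. U is the centroid of triangle AXR ⇒ U = (1/3, 1/3)
2. V is where the line through U parallel to AX meets line AR ⇒ V = (1/3, 0)
3. Q is the midpoint of UA ⇒ Q = (1/6, 1/6)
4. Y is the midpoint of QA ⇒ Y = (1/12, 1/12)
5. E is the centroid of triangle RUY ⇒ E = (17/36, 5/36)
2·[EQX] = -1/4, 2·[UVX] = -1/9
[EQX]:[UVX] = -1/4:-1/9 = 9/4

[EQX]:[UVX] = 9/4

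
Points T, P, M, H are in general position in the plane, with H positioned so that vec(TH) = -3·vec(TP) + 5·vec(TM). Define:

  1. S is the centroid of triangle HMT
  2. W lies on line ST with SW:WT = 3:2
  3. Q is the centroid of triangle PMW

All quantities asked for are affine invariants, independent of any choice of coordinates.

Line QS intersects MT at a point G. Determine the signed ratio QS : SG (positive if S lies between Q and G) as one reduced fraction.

Set T = (0, 0), P = (1, 0), M = (0, 1), H = (-3, 5); any affine frame gives the same invariant.
1. S is the centroid of triangle HMT ⇒ S = (-1, 2)
2. W lies on line ST with SW:WT = 3:2 ⇒ W = (-2/5, 4/5)
3. Q is the centroid of triangle PMW ⇒ Q = (1/5, 3/5)
line QS meets MT at G = (0, 5/6)
S = Q + t·(G−Q) with t = 6, so QS:SG = 6:-5

QS:SG = -6/5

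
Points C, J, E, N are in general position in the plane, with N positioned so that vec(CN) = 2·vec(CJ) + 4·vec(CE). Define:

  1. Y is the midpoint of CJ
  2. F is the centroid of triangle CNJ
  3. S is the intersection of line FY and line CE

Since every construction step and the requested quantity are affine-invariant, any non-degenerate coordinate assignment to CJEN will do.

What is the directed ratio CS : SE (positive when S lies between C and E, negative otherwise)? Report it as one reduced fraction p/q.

CS:SE = -4/7

Assign C = (0, 0), J = (1, 0), E = (0, 1), N = (2, 4) — the answer is frame-independent, so this choice is without loss of generality.
1. Y is the midpoint of CJ ⇒ Y = (1/2, 0)
2. F is the centroid of triangle CNJ ⇒ F = (1, 4/3)
3. S is the intersection of line FY and line CE ⇒ S = (0, -4/3)
S = C + t·(E−C) with t = -4/3, so CS:SE = t:(1−t) = -4/3:7/3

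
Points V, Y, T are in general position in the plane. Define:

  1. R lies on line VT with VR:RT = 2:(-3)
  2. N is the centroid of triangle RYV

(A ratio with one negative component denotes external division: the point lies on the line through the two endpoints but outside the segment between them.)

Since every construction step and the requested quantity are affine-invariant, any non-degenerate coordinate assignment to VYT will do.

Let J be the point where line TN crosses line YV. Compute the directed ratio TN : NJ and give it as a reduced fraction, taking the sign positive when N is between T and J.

TN:NJ = -5/2

Choose coordinates V = (0, 0), Y = (1, 0), T = (0, 1).
1. R lies on line VT with VR:RT = 2:(-3) ⇒ R = (0, -2)
2. N is the centroid of triangle RYV ⇒ N = (1/3, -2/3)
line TN meets YV at J = (1/5, 0)
N = T + t·(J−T) with t = 5/3, so TN:NJ = 5/3:-2/3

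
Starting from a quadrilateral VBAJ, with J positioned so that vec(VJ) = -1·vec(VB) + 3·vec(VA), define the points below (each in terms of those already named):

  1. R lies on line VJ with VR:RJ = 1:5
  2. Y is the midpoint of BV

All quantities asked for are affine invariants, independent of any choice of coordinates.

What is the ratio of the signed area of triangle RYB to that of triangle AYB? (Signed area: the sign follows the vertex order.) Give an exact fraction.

Set V = (0, 0), B = (1, 0), A = (0, 1), J = (-1, 3); any affine frame gives the same invariant.
1. R lies on line VJ with VR:RJ = 1:5 ⇒ R = (-1/6, 1/2)
2. Y is the midpoint of BV ⇒ Y = (1/2, 0)
2·[RYB] = 1/4, 2·[AYB] = 1/2
[RYB]:[AYB] = 1/4:1/2 = 1/2

[RYB]:[AYB] = 1/2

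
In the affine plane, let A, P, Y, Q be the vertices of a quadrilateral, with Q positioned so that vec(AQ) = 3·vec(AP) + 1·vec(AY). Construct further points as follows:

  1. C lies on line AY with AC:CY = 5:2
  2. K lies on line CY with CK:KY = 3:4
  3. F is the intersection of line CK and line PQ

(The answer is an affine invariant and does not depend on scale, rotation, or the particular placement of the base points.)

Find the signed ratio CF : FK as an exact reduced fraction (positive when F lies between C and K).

Assign A = (0, 0), P = (1, 0), Y = (0, 1), Q = (3, 1) — the answer is frame-independent, so this choice is without loss of generality.
1. C lies on line AY with AC:CY = 5:2 ⇒ C = (0, 5/7)
2. K lies on line CY with CK:KY = 3:4 ⇒ K = (0, 41/49)
3. F is the intersection of line CK and line PQ ⇒ F = (0, -1/2)
F = C + t·(K−C) with t = -119/12, so CF:FK = t:(1−t) = -119/12:131/12

CF:FK = -119/131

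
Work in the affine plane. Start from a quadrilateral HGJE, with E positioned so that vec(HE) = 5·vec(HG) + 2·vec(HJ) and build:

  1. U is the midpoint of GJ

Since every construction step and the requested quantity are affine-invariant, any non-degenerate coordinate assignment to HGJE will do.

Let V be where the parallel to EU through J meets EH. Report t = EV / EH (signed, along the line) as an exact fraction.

Work in coordinates with H = (0, 0), G = (1, 0), J = (0, 1), E = (5, 2).
1. U is the midpoint of GJ ⇒ U = (1/2, 1/2)
through J parallel to EU: direction (-9/2, -3/2); meets EH at V = (15, 6)
V = E + t·(H−E) with t = -2

t = -2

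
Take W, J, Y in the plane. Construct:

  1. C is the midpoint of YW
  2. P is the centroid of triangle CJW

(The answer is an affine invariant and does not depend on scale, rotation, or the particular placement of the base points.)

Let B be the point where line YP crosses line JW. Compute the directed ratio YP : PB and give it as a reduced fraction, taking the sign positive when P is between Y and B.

YP:PB = 5

Choose coordinates W = (0, 0), J = (1, 0), Y = (0, 1).
1. C is the midpoint of YW ⇒ C = (0, 1/2)
2. P is the centroid of triangle CJW ⇒ P = (1/3, 1/6)
line YP meets JW at B = (2/5, 0)
P = Y + t·(B−Y) with t = 5/6, so YP:PB = 5/6:1/6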